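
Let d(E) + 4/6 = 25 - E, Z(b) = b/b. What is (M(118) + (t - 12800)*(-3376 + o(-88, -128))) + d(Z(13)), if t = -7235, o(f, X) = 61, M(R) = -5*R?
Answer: 199246375/3 ≈ 6.6415e+7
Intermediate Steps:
Z(b) = 1
d(E) = 73/3 - E (d(E) = -⅔ + (25 - E) = 73/3 - E)
(M(118) + (t - 12800)*(-3376 + o(-88, -128))) + d(Z(13)) = (-5*118 + (-7235 - 12800)*(-3376 + 61)) + (73/3 - 1*1) = (-590 - 20035*(-3315)) + (73/3 - 1) = (-590 + 66416025) + 70/3 = 66415435 + 70/3 = 199246375/3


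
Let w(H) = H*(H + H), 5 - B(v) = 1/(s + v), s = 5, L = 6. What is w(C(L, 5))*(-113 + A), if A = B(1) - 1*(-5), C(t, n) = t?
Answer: -7428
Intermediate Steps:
B(v) = 5 - 1/(5 + v)
w(H) = 2*H² (w(H) = H*(2*H) = 2*H²)
A = 59/6 (A = (24 + 5*1)/(5 + 1) - 1*(-5) = (24 + 5)/6 + 5 = (⅙)*29 + 5 = 29/6 + 5 = 59/6 ≈ 9.8333)
w(C(L, 5))*(-113 + A) = (2*6²)*(-113 + 59/6) = (2*36)*(-619/6) = 72*(-619/6) = -7428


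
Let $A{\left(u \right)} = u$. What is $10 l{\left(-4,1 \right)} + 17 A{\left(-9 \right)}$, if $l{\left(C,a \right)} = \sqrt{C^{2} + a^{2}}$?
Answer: $-153 + 10 \sqrt{17} \approx -111.77$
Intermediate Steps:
$10 l{\left(-4,1 \right)} + 17 A{\left(-9 \right)} = 10 \sqrt{\left(-4\right)^{2} + 1^{2}} + 17 \left(-9\right) = 10 \sqrt{16 + 1} - 153 = 10 \sqrt{17} - 153 = -153 + 10 \sqrt{17}$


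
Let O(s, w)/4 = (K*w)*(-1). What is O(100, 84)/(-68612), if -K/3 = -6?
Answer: 1512/17153 ≈ 0.088148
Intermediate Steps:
K = 18 (K = -3*(-6) = 18)
O(s, w) = -72*w (O(s, w) = 4*((18*w)*(-1)) = 4*(-18*w) = -72*w)
O(100, 84)/(-68612) = -72*84/(-68612) = -6048*(-1/68612) = 1512/17153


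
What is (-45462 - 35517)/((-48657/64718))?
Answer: 1746932974/16219 ≈ 1.0771e+5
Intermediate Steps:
(-45462 - 35517)/((-48657/64718)) = -80979/((-48657*1/64718)) = -80979/(-48657/64718) = -80979*(-64718/48657) = 1746932974/16219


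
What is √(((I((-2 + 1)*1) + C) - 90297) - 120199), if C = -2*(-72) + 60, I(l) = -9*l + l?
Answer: 2*I*√52571 ≈ 458.57*I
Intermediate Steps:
I(l) = -8*l
C = 204 (C = 144 + 60 = 204)
√(((I((-2 + 1)*1) + C) - 90297) - 120199) = √(((-8*(-2 + 1) + 204) - 90297) - 120199) = √(((-(-8) + 204) - 90297) - 120199) = √(((-8*(-1) + 204) - 90297) - 120199) = √(((8 + 204) - 90297) - 120199) = √((212 - 90297) - 120199) = √(-90085 - 120199) = √(-210284) = 2*I*√52571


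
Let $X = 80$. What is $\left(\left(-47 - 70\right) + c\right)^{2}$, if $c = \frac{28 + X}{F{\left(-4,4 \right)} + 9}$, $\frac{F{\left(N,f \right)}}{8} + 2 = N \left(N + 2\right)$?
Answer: $\frac{4782969}{361} \approx 13249.0$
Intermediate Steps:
$F{\left(N,f \right)} = -16 + 8 N \left(2 + N\right)$ ($F{\left(N,f \right)} = -16 + 8 N \left(N + 2\right) = -16 + 8 N \left(2 + N\right)$)
$c = \frac{36}{19}$ ($c = \frac{28 + 80}{\left(-16 + 8 \left(-4\right)^{2} + 16 \left(-4\right)\right) + 9} = \frac{108}{\left(-16 + 8 \cdot 16 - 64\right) + 9} = \frac{108}{\left(-16 + 128 - 64\right) + 9} = \frac{108}{48 + 9} = \frac{108}{57} = 108 \cdot \frac{1}{57} = \frac{36}{19} \approx 1.8947$)
$\left(\left(-47 - 70\right) + c\right)^{2} = \left(\left(-47 - 70\right) + \frac{36}{19}\right)^{2} = \left(-117 + \frac{36}{19}\right)^{2} = \left(- \frac{2187}{19}\right)^{2} = \frac{4782969}{361}$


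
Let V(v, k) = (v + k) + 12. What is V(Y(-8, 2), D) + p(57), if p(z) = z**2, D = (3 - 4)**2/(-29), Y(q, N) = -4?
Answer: 94452/29 ≈ 3257.0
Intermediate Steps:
D = -1/29 (D = (-1)**2*(-1/29) = 1*(-1/29) = -1/29 ≈ -0.034483)
V(v, k) = 12 + k + v (V(v, k) = (k + v) + 12 = 12 + k + v)
V(Y(-8, 2), D) + p(57) = (12 - 1/29 - 4) + 57**2 = 231/29 + 3249 = 94452/29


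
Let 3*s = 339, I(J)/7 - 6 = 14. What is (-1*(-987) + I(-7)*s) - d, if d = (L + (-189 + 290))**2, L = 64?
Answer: -10418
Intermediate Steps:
I(J) = 140 (I(J) = 42 + 7*14 = 42 + 98 = 140)
s = 113 (s = (1/3)*339 = 113)
d = 27225 (d = (64 + (-189 + 290))**2 = (64 + 101)**2 = 165**2 = 27225)
(-1*(-987) + I(-7)*s) - d = (-1*(-987) + 140*113) - 1*27225 = (987 + 15820) - 27225 = 16807 - 27225 = -10418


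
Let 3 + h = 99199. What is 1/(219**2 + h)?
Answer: 1/147157 ≈ 6.7955e-6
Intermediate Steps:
h = 99196 (h = -3 + 99199 = 99196)
1/(219**2 + h) = 1/(219**2 + 99196) = 1/(47961 + 99196) = 1/147157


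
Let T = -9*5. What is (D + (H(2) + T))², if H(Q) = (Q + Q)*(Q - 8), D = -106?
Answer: 30625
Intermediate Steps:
T = -45
H(Q) = 2*Q*(-8 + Q) (H(Q) = (2*Q)*(-8 + Q) = 2*Q*(-8 + Q))
(D + (H(2) + T))² = (-106 + (2*2*(-8 + 2) - 45))² = (-106 + (2*2*(-6) - 45))² = (-106 + (-24 - 45))² = (-106 - 69)² = (-175)² = 30625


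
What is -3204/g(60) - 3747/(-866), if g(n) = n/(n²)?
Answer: -166476093/866 ≈ -1.9224e+5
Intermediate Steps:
g(n) = 1/n (g(n) = n/n² = 1/n)
-3204/g(60) - 3747/(-866) = -3204/(1/60) - 3747/(-866) = -3204/1/60 - 3747*(-1/866) = -3204*60 + 3747/866 = -192240 + 3747/866 = -166476093/866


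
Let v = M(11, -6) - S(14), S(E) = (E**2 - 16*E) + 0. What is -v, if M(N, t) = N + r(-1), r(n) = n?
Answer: -38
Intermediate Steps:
M(N, t) = -1 + N (M(N, t) = N - 1 = -1 + N)
S(E) = E**2 - 16*E
v = 38 (v = (-1 + 11) - 14*(-16 + 14) = 10 - 14*(-2) = 10 - 1*(-28) = 10 + 28 = 38)
-v = -1*38 = -38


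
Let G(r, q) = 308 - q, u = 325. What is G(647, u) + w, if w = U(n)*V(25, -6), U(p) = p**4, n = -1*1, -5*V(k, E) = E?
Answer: -79/5 ≈ -15.800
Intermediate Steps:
V(k, E) = -E/5
n = -1
w = 6/5 (w = (-1)**4*(-1/5*(-6)) = 1*(6/5) = 6/5 ≈ 1.2000)
G(647, u) + w = (308 - 1*325) + 6/5 = (308 - 325) + 6/5 = -17 + 6/5 = -79/5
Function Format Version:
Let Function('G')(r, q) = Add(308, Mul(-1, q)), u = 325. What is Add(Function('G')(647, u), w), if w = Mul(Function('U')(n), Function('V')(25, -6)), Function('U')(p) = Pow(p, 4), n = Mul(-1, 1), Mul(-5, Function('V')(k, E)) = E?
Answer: Rational(-79, 5) ≈ -15.800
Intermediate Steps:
Function('V')(k, E) = Mul(Rational(-1, 5), E)
n = -1
w = Rational(6, 5) (w = Mul(Pow(-1, 4), Mul(Rational(-1, 5), -6)) = Mul(1, Rational(6, 5)) = Rational(6, 5) ≈ 1.2000)
Add(Function('G')(647, u), w) = Add(Add(308, Mul(-1, 325)), Rational(6, 5)) = Add(Add(308, -325), Rational(6, 5)) = Add(-17, Rational(6, 5)) = Rational(-79, 5)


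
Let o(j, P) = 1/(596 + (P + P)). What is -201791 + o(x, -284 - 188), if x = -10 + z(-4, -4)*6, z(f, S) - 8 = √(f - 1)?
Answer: -70223269/348 ≈ -2.0179e+5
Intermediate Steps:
z(f, S) = 8 + √(-1 + f) (z(f, S) = 8 + √(f - 1) = 8 + √(-1 + f))
x = 38 + 6*I*√5 (x = -10 + (8 + √(-1 - 4))*6 = -10 + (8 + √(-5))*6 = -10 + (8 + I*√5)*6 = -10 + (48 + 6*I*√5) = 38 + 6*I*√5 ≈ 38.0 + 13.416*I)
o(j, P) = 1/(596 + 2*P)
-201791 + o(x, -284 - 188) = -201791 + 1/(2*(298 + (-284 - 188))) = -201791 + 1/(2*(298 - 472)) = -201791 + (½)/(-174) = -201791 + (½)*(-1/174) = -201791 - 1/348 = -70223269/348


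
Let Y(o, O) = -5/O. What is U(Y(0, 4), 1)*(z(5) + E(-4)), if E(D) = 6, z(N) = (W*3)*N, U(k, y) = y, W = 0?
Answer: 6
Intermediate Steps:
z(N) = 0 (z(N) = (0*3)*N = 0*N = 0)
U(Y(0, 4), 1)*(z(5) + E(-4)) = 1*(0 + 6) = 1*6 = 6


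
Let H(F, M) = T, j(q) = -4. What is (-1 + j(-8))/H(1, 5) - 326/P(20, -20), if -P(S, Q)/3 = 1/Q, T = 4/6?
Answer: -13085/6 ≈ -2180.8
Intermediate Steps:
T = 2/3 (T = 4*(1/6) = 2/3 ≈ 0.66667)
H(F, M) = 2/3
P(S, Q) = -3/Q
(-1 + j(-8))/H(1, 5) - 326/P(20, -20) = (-1 - 4)/(2/3) - 326/((-3/(-20))) = -5*3/2 - 326/((-3*(-1/20))) = -15/2 - 326/3/20 = -15/2 - 326*20/3 = -15/2 - 6520/3 = -13085/6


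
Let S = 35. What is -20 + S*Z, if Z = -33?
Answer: -1175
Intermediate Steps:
-20 + S*Z = -20 + 35*(-33) = -20 - 1155 = -1175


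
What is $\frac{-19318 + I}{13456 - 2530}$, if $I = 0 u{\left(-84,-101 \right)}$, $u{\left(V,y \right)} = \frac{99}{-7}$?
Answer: $- \frac{9659}{5463} \approx -1.7681$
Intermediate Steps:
$u{\left(V,y \right)} = - \frac{99}{7}$ ($u{\left(V,y \right)} = 99 \left(- \frac{1}{7}\right) = - \frac{99}{7}$)
$I = 0$ ($I = 0 \left(- \frac{99}{7}\right) = 0$)
$\frac{-19318 + I}{13456 - 2530} = \frac{-19318 + 0}{13456 - 2530} = - \frac{19318}{10926} = \left(-19318\right) \frac{1}{10926} = - \frac{9659}{5463}$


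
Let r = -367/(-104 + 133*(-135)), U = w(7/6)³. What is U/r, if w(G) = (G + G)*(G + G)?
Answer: 2124623291/267543 ≈ 7941.2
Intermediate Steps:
w(G) = 4*G² (w(G) = (2*G)*(2*G) = 4*G²)
U = 117649/729 (U = (4*(7/6)²)³ = (4*(49/36))³ = (49/9)³ = 117649/729 ≈ 161.38)
r = 367/18059 (r = -367/(-104 - 17955) = -367/(-18059) = -367*(-1/18059) = 367/18059 ≈ 0.020322)
U/r = 117649/(729*(367/18059)) = (117649/729)*(18059/367) = 2124623291/267543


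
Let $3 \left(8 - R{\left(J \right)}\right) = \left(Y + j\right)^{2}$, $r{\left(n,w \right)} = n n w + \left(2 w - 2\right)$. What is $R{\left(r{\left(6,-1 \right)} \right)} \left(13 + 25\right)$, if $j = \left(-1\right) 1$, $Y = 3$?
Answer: $\frac{760}{3} \approx 253.33$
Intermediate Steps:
$j = -1$
$r{\left(n,w \right)} = -2 + 2 w + w n^{2}$ ($r{\left(n,w \right)} = n^{2} w + \left(-2 + 2 w\right) = w n^{2} + \left(-2 + 2 w\right) = -2 + 2 w + w n^{2}$)
$R{\left(J \right)} = \frac{20}{3}$ ($R{\left(J \right)} = 8 - \frac{\left(3 - 1\right)^{2}}{3} = 8 - \frac{2^{2}}{3} = 8 - \frac{4}{3} = \frac{20}{3}$)
$R{\left(r{\left(6,-1 \right)} \right)} \left(13 + 25\right) = \frac{20 \left(13 + 25\right)}{3} = \frac{20}{3} \cdot 38 = \frac{760}{3}$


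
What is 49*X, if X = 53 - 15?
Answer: 1862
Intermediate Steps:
X = 38
49*X = 49*38 = 1862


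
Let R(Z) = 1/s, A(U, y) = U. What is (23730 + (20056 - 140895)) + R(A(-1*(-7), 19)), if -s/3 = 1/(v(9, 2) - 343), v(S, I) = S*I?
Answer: -291002/3 ≈ -97001.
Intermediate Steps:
v(S, I) = I*S
s = 3/325 (s = -3/(2*9 - 343) = -3/(18 - 343) = -3/(-325) = -3*(-1/325) = 3/325 ≈ 0.0092308)
R(Z) = 325/3 (R(Z) = 1/(3/325) = 325/3)
(23730 + (20056 - 140895)) + R(A(-1*(-7), 19)) = (23730 + (20056 - 140895)) + 325/3 = (23730 - 120839) + 325/3 = -97109 + 325/3 = -291002/3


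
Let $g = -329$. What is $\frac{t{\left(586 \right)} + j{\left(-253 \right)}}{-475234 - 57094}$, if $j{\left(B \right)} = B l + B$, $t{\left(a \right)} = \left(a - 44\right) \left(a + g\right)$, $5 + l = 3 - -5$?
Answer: $- \frac{69141}{266164} \approx -0.25977$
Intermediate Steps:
$l = 3$ ($l = -5 + \left(3 - -5\right) = -5 + \left(3 + 5\right) = -5 + 8 = 3$)
$t{\left(a \right)} = \left(-329 + a\right) \left(-44 + a\right)$ ($t{\left(a \right)} = \left(a - 44\right) \left(a - 329\right) = \left(-44 + a\right) \left(-329 + a\right) = \left(-329 + a\right) \left(-44 + a\right)$)
$j{\left(B \right)} = 4 B$ ($j{\left(B \right)} = B 3 + B = 3 B + B = 4 B$)
$\frac{t{\left(586 \right)} + j{\left(-253 \right)}}{-475234 - 57094} = \frac{\left(14476 + 586^{2} - 218578\right) + 4 \left(-253\right)}{-475234 - 57094} = \frac{\left(14476 + 343396 - 218578\right) - 1012}{-532328} = \left(139294 - 1012\right) \left(- \frac{1}{532328}\right) = 138282 \left(- \frac{1}{532328}\right) = - \frac{69141}{266164}$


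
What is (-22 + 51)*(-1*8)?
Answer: -232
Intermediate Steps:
(-22 + 51)*(-1*8) = 29*(-8) = -232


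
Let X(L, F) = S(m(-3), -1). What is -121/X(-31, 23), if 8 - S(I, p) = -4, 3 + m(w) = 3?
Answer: -121/12 ≈ -10.083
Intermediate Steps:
m(w) = 0 (m(w) = -3 + 3 = 0)
S(I, p) = 12 (S(I, p) = 8 - 1*(-4) = 8 + 4 = 12)
X(L, F) = 12
-121/X(-31, 23) = -121/12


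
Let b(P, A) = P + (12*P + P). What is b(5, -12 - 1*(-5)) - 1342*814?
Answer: -1092318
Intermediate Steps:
b(P, A) = 14*P (b(P, A) = P + 13*P = 14*P)
b(5, -12 - 1*(-5)) - 1342*814 = 14*5 - 1342*814 = 70 - 1092388 = -1092318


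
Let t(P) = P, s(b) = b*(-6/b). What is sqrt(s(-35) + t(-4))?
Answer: I*sqrt(10) ≈ 3.1623*I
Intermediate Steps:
s(b) = -6
sqrt(s(-35) + t(-4)) = sqrt(-6 - 4) = sqrt(-10) = I*sqrt(10)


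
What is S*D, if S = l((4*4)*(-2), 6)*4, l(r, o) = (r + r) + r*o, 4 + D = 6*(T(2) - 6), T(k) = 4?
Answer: 16384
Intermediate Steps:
D = -16 (D = -4 + 6*(4 - 6) = -4 + 6*(-2) = -4 - 12 = -16)
l(r, o) = 2*r + o*r
S = -1024 (S = (((4*4)*(-2))*(2 + 6))*4 = ((16*(-2))*8)*4 = -32*8*4 = -256*4 = -1024)
S*D = -1024*(-16) = 16384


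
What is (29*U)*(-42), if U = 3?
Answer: -3654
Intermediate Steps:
(29*U)*(-42) = (29*3)*(-42) = 87*(-42) = -3654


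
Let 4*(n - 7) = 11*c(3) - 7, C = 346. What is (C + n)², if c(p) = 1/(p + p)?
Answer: 71250481/576 ≈ 1.2370e+5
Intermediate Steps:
c(p) = 1/(2*p)
n = 137/24 (n = 7 + (11*((½)/3) - 7)/4 = 7 + (11*((½)*(⅓)) - 7)/4 = 7 + (11*(⅙) - 7)/4 = 7 + (11/6 - 7)/4 = 7 + (¼)*(-31/6) = 7 - 31/24 = 137/24 ≈ 5.7083)
(C + n)² = (346 + 137/24)² = (8441/24)² = 71250481/576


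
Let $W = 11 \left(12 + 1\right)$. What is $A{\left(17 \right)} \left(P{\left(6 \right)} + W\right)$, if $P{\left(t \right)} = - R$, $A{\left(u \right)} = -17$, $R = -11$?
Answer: $-2618$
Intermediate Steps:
$P{\left(t \right)} = 11$ ($P{\left(t \right)} = \left(-1\right) \left(-11\right) = 11$)
$W = 143$ ($W = 11 \cdot 13 = 143$)
$A{\left(17 \right)} \left(P{\left(6 \right)} + W\right) = - 17 \left(11 + 143\right) = \left(-17\right) 154 = -2618$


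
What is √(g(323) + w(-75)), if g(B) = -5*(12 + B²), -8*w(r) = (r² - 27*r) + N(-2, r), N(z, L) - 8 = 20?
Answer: I*√2090659/2 ≈ 722.96*I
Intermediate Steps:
N(z, L) = 28 (N(z, L) = 8 + 20 = 28)
w(r) = -7/2 - r²/8 + 27*r/8 (w(r) = -((r² - 27*r) + 28)/8 = -(28 + r² - 27*r)/8 = -7/2 - r²/8 + 27*r/8)
g(B) = -60 - 5*B²
√(g(323) + w(-75)) = √((-60 - 5*323²) + (-7/2 - ⅛*(-75)² + (27/8)*(-75))) = √((-60 - 5*104329) + (-7/2 - ⅛*5625 - 2025/8)) = √((-60 - 521645) + (-7/2 - 5625/8 - 2025/8)) = √(-521705 - 3839/4) = √(-2090659/4) = I*√2090659/2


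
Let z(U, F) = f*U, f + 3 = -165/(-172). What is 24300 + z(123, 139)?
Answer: 4136427/172 ≈ 24049.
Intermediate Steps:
f = -351/172 (f = -3 - 165/(-172) = -3 - 165*(-1/172) = -3 + 165/172 = -351/172 ≈ -2.0407)
z(U, F) = -351*U/172
24300 + z(123, 139) = 24300 - 351/172*123 = 24300 - 43173/172 = 4136427/172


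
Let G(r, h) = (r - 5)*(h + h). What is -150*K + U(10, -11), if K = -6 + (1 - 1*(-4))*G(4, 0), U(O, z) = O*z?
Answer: 790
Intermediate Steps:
G(r, h) = 2*h*(-5 + r) (G(r, h) = (-5 + r)*(2*h) = 2*h*(-5 + r))
K = -6 (K = -6 + (1 - 1*(-4))*(2*0*(-5 + 4)) = -6 + (1 + 4)*(2*0*(-1)) = -6 + 5*0 = -6 + 0 = -6)
-150*K + U(10, -11) = -150*(-6) + 10*(-11) = 900 - 110 = 790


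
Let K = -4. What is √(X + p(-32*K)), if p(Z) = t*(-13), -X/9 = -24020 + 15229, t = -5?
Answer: 28*√101 ≈ 281.40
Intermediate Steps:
X = 79119 (X = -9*(-24020 + 15229) = -9*(-8791) = 79119)
p(Z) = 65 (p(Z) = -5*(-13) = 65)
√(X + p(-32*K)) = √(79119 + 65) = √79184 = 28*√101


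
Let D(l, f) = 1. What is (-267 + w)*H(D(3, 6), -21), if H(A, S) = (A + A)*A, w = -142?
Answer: -818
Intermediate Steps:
H(A, S) = 2*A² (H(A, S) = (2*A)*A = 2*A²)
(-267 + w)*H(D(3, 6), -21) = (-267 - 142)*(2*1²) = -818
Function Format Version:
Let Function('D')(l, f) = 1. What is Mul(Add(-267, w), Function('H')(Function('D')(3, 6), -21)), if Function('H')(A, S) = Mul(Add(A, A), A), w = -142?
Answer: -818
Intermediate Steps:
Function('H')(A, S) = Mul(2, Pow(A, 2)) (Function('H')(A, S) = Mul(Mul(2, A), A) = Mul(2, Pow(A, 2)))
Mul(Add(-267, w), Function('H')(Function('D')(3, 6), -21)) = Mul(Add(-267, -142), Mul(2, Pow(1, 2))) = Mul(-409, Mul(2, 1)) = Mul(-409, 2) = -818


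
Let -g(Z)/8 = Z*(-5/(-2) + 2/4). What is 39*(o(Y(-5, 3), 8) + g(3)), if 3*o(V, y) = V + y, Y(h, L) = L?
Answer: -2665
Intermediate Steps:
g(Z) = -24*Z (g(Z) = -8*Z*(-5/(-2) + 2/4) = -8*Z*(-5*(-1/2) + 2*(1/4)) = -8*Z*(5/2 + 1/2) = -8*Z*3 = -24*Z)
o(V, y) = V/3 + y/3 (o(V, y) = (V + y)/3 = V/3 + y/3)
39*(o(Y(-5, 3), 8) + g(3)) = 39*(((1/3)*3 + (1/3)*8) - 24*3) = 39*((1 + 8/3) - 72) = 39*(11/3 - 72) = 39*(-205/3) = -2665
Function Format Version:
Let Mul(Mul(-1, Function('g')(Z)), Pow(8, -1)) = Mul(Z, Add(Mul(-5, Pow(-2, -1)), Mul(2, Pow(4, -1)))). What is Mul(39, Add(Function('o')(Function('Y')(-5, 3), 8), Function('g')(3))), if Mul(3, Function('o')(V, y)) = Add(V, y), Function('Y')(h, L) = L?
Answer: -2665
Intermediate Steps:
Function('g')(Z) = Mul(-24, Z) (Function('g')(Z) = Mul(-8, Mul(Z, Add(Mul(-5, Pow(-2, -1)), Mul(2, Pow(4, -1))))) = Mul(-8, Mul(Z, Add(Mul(-5, Rational(-1, 2)), Mul(2, Rational(1, 4))))) = Mul(-8, Mul(Z, Add(Rational(5, 2), Rational(1, 2)))) = Mul(-8, Mul(Z, 3)) = Mul(-8, Mul(3, Z)) = Mul(-24, Z))
Function('o')(V, y) = Add(Mul(Rational(1, 3), V), Mul(Rational(1, 3), y)) (Function('o')(V, y) = Mul(Rational(1, 3), Add(V, y)) = Add(Mul(Rational(1, 3), V), Mul(Rational(1, 3), y)))
Mul(39, Add(Function('o')(Function('Y')(-5, 3), 8), Function('g')(3))) = Mul(39, Add(Add(Mul(Rational(1, 3), 3), Mul(Rational(1, 3), 8)), Mul(-24, 3))) = Mul(39, Add(Add(1, Rational(8, 3)), -72)) = Mul(39, Add(Rational(11, 3), -72)) = Mul(39, Rational(-205, 3)) = -2665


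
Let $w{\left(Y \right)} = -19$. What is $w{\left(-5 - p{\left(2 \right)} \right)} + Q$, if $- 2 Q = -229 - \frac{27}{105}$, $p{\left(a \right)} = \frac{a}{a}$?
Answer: $\frac{3347}{35} \approx 95.629$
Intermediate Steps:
$p{\left(a \right)} = 1$
$Q = \frac{4012}{35}$ ($Q = - \frac{-229 - \frac{27}{105}}{2} = - \frac{-229 - \frac{9}{35}}{2} = \left(- \frac{1}{2}\right) \left(- \frac{8024}{35}\right) = \frac{4012}{35} \approx 114.63$)
$w{\left(-5 - p{\left(2 \right)} \right)} + Q = -19 + \frac{4012}{35} = \frac{3347}{35}$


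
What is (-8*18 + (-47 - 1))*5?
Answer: -960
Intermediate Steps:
(-8*18 + (-47 - 1))*5 = (-144 - 48)*5 = -192*5 = -960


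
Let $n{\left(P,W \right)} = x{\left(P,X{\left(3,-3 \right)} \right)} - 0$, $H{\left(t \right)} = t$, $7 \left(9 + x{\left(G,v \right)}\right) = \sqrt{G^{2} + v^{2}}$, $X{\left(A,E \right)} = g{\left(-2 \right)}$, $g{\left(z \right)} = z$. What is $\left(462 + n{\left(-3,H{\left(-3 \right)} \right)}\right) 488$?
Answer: $221064 + \frac{488 \sqrt{13}}{7} \approx 2.2132 \cdot 10^{5}$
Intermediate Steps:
$X{\left(A,E \right)} = -2$
$x{\left(G,v \right)} = -9 + \frac{\sqrt{G^{2} + v^{2}}}{7}$
$n{\left(P,W \right)} = -9 + \frac{\sqrt{4 + P^{2}}}{7}$ ($n{\left(P,W \right)} = \left(-9 + \frac{\sqrt{P^{2} + \left(-2\right)^{2}}}{7}\right) - 0 = \left(-9 + \frac{\sqrt{P^{2} + 4}}{7}\right) + 0 = \left(-9 + \frac{\sqrt{4 + P^{2}}}{7}\right) + 0 = -9 + \frac{\sqrt{4 + P^{2}}}{7}$)
$\left(462 + n{\left(-3,H{\left(-3 \right)} \right)}\right) 488 = \left(462 - \left(9 - \frac{\sqrt{4 + \left(-3\right)^{2}}}{7}\right)\right) 488 = \left(462 - \left(9 - \frac{\sqrt{4 + 9}}{7}\right)\right) 488 = \left(462 - \left(9 - \frac{\sqrt{13}}{7}\right)\right) 488 = \left(453 + \frac{\sqrt{13}}{7}\right) 488 = 221064 + \frac{488 \sqrt{13}}{7}$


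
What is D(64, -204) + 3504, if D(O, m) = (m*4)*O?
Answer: -48720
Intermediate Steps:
D(O, m) = 4*O*m (D(O, m) = (4*m)*O = 4*O*m)
D(64, -204) + 3504 = 4*64*(-204) + 3504 = -52224 + 3504 = -48720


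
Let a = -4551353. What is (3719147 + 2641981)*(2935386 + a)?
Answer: -10279372930776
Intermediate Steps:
(3719147 + 2641981)*(2935386 + a) = (3719147 + 2641981)*(2935386 - 4551353) = 6361128*(-1615967) = -10279372930776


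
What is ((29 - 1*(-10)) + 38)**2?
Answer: 5929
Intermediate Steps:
((29 - 1*(-10)) + 38)**2 = ((29 + 10) + 38)**2 = (39 + 38)**2 = 77**2 = 5929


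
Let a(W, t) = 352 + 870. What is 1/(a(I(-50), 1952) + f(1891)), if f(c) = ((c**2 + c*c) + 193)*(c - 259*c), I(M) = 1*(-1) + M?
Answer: -1/3489281500268 ≈ -2.8659e-13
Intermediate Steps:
I(M) = -1 + M
f(c) = -258*c*(193 + 2*c**2) (f(c) = ((c**2 + c**2) + 193)*(-258*c) = (2*c**2 + 193)*(-258*c) = (193 + 2*c**2)*(-258*c) = -258*c*(193 + 2*c**2))
a(W, t) = 1222
1/(a(I(-50), 1952) + f(1891)) = 1/(1222 + (-49794*1891 - 516*1891**3)) = 1/(1222 + (-94160454 - 516*6761990971)) = 1/(1222 + (-94160454 - 3489187341036)) = 1/(1222 - 3489281501490) = 1/(-3489281500268) = -1/3489281500268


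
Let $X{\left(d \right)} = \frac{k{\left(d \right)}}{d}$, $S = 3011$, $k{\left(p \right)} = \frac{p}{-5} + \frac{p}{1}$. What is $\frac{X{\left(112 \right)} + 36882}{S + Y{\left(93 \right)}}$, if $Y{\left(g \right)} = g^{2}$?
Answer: $\frac{92207}{29150} \approx 3.1632$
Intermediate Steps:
$k{\left(p \right)} = \frac{4 p}{5}$ ($k{\left(p \right)} = p \left(- \frac{1}{5}\right) + p 1 = - \frac{p}{5} + p = \frac{4 p}{5}$)
$X{\left(d \right)} = \frac{4}{5}$ ($X{\left(d \right)} = \frac{\frac{4}{5} d}{d} = \frac{4}{5}$)
$\frac{X{\left(112 \right)} + 36882}{S + Y{\left(93 \right)}} = \frac{\frac{4}{5} + 36882}{3011 + 93^{2}} = \frac{184414}{5 \left(3011 + 8649\right)} = \frac{184414}{5 \cdot 11660} = \frac{184414}{5} \cdot \frac{1}{11660} = \frac{92207}{29150}$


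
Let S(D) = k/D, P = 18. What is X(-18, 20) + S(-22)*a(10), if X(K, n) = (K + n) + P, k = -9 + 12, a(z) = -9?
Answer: 467/22 ≈ 21.227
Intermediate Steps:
k = 3
X(K, n) = 18 + K + n (X(K, n) = (K + n) + 18 = 18 + K + n)
S(D) = 3/D
X(-18, 20) + S(-22)*a(10) = (18 - 18 + 20) + (3/(-22))*(-9) = 20 + (3*(-1/22))*(-9) = 20 - 3/22*(-9) = 20 + 27/22 = 467/22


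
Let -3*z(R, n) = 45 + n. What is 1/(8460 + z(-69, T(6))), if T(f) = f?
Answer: 1/8443 ≈ 0.00011844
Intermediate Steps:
z(R, n) = -15 - n/3 (z(R, n) = -(45 + n)/3 = -15 - n/3)
1/(8460 + z(-69, T(6))) = 1/(8460 + (-15 - 1/3*6)) = 1/(8460 + (-15 - 2)) = 1/(8460 - 17) = 1/8443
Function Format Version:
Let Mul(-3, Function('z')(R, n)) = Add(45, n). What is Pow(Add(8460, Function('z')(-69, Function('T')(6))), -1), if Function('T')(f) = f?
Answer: Rational(1, 8443) ≈ 0.00011844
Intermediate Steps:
Function('z')(R, n) = Add(-15, Mul(Rational(-1, 3), n)) (Function('z')(R, n) = Mul(Rational(-1, 3), Add(45, n)) = Add(-15, Mul(Rational(-1, 3), n)))
Pow(Add(8460, Function('z')(-69, Function('T')(6))), -1) = Pow(Add(8460, Add(-15, Mul(Rational(-1, 3), 6))), -1) = Pow(Add(8460, Add(-15, -2)), -1) = Pow(Add(8460, -17), -1) = Pow(8443, -1) = Rational(1, 8443)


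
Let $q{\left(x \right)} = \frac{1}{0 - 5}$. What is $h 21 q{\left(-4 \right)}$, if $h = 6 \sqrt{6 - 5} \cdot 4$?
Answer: $- \frac{504}{5} \approx -100.8$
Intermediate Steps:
$q{\left(x \right)} = - \frac{1}{5}$ ($q{\left(x \right)} = \frac{1}{-5} = - \frac{1}{5}$)
$h = 24$ ($h = 6 \sqrt{1} \cdot 4 = 6 \cdot 1 \cdot 4 = 6 \cdot 4 = 24$)
$h 21 q{\left(-4 \right)} = 24 \cdot 21 \left(- \frac{1}{5}\right) = 504 \left(- \frac{1}{5}\right) = - \frac{504}{5}$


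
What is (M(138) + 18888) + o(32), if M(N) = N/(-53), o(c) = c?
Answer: 1002622/53 ≈ 18917.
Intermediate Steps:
M(N) = -N/53 (M(N) = N*(-1/53) = -N/53)
(M(138) + 18888) + o(32) = (-1/53*138 + 18888) + 32 = (-138/53 + 18888) + 32 = 1000926/53 + 32 = 1002622/53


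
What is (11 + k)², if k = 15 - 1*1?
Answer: 625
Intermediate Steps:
k = 14 (k = 15 - 1 = 14)
(11 + k)² = (11 + 14)² = 25² = 625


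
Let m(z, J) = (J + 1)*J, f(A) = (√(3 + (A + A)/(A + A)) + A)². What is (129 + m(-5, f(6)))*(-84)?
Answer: -360276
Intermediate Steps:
f(A) = (2 + A)² (f(A) = (√(3 + (2*A)/((2*A))) + A)² = (√(3 + (2*A)*(1/(2*A))) + A)² = (√(3 + 1) + A)² = (√4 + A)² = (2 + A)²)
m(z, J) = J*(1 + J) (m(z, J) = (1 + J)*J = J*(1 + J))
(129 + m(-5, f(6)))*(-84) = (129 + (2 + 6)²*(1 + (2 + 6)²))*(-84) = (129 + 8²*(1 + 8²))*(-84) = (129 + 64*(1 + 64))*(-84) = (129 + 64*65)*(-84) = (129 + 4160)*(-84) = 4289*(-84) = -360276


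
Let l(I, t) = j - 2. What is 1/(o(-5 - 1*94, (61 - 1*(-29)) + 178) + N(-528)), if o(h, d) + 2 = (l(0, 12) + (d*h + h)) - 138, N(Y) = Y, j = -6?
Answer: -1/27307 ≈ -3.6621e-5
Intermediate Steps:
l(I, t) = -8 (l(I, t) = -6 - 2 = -8)
o(h, d) = -148 + h + d*h (o(h, d) = -2 + ((-8 + (d*h + h)) - 138) = -2 + ((-8 + (h + d*h)) - 138) = -2 + ((-8 + h + d*h) - 138) = -2 + (-146 + h + d*h) = -148 + h + d*h)
1/(o(-5 - 1*94, (61 - 1*(-29)) + 178) + N(-528)) = 1/((-148 + (-5 - 1*94) + ((61 - 1*(-29)) + 178)*(-5 - 1*94)) - 528) = 1/((-148 + (-5 - 94) + ((61 + 29) + 178)*(-5 - 94)) - 528) = 1/((-148 - 99 + (90 + 178)*(-99)) - 528) = 1/((-148 - 99 + 268*(-99)) - 528) = 1/((-148 - 99 - 26532) - 528) = 1/(-26779 - 528) = 1/(-27307) = -1/27307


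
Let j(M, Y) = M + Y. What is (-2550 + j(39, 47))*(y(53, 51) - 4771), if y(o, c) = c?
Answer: 11630080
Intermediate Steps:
(-2550 + j(39, 47))*(y(53, 51) - 4771) = (-2550 + (39 + 47))*(51 - 4771) = (-2550 + 86)*(-4720) = -2464*(-4720) = 11630080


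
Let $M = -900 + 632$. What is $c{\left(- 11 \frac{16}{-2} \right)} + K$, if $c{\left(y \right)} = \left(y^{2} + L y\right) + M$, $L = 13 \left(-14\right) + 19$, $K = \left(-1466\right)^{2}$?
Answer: $2142288$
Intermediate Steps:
$K = 2149156$
$L = -163$ ($L = -182 + 19 = -163$)
$M = -268$
$c{\left(y \right)} = -268 + y^{2} - 163 y$ ($c{\left(y \right)} = \left(y^{2} - 163 y\right) - 268 = -268 + y^{2} - 163 y$)
$c{\left(- 11 \frac{16}{-2} \right)} + K = \left(-268 + \left(- 11 \frac{16}{-2}\right)^{2} - 163 \left(- 11 \frac{16}{-2}\right)\right) + 2149156 = \left(-268 + \left(- 11 \cdot 16 \left(- \frac{1}{2}\right)\right)^{2} - 163 \left(- 11 \cdot 16 \left(- \frac{1}{2}\right)\right)\right) + 2149156 = \left(-268 + \left(\left(-11\right) \left(-8\right)\right)^{2} - 163 \left(\left(-11\right) \left(-8\right)\right)\right) + 2149156 = \left(-268 + 88^{2} - 14344\right) + 2149156 = \left(-268 + 7744 - 14344\right) + 2149156 = -6868 + 2149156 = 2142288$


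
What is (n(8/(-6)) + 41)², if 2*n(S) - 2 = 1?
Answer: 7225/4 ≈ 1806.3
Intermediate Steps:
n(S) = 3/2 (n(S) = 1 + (½)*1 = 1 + ½ = 3/2)
(n(8/(-6)) + 41)² = (3/2 + 41)² = (85/2)² = 7225/4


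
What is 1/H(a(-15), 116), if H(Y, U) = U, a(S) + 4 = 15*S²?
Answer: 1/116 ≈ 0.0086207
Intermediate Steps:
a(S) = -4 + 15*S²
1/H(a(-15), 116) = 1/116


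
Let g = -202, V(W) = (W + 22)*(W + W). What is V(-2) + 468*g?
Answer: -94616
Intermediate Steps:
V(W) = 2*W*(22 + W) (V(W) = (22 + W)*(2*W) = 2*W*(22 + W))
V(-2) + 468*g = 2*(-2)*(22 - 2) + 468*(-202) = 2*(-2)*20 - 94536 = -80 - 94536 = -94616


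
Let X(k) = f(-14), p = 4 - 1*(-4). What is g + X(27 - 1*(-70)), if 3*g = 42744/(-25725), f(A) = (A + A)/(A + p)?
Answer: 105802/25725 ≈ 4.1128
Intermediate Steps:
p = 8 (p = 4 + 4 = 8)
f(A) = 2*A/(8 + A) (f(A) = (A + A)/(A + 8) = (2*A)/(8 + A) = 2*A/(8 + A))
X(k) = 14/3 (X(k) = 2*(-14)/(8 - 14) = 2*(-14)/(-6) = 2*(-14)*(-⅙) = 14/3)
g = -14248/25725 (g = (42744/(-25725))/3 = (42744*(-1/25725))/3 = (⅓)*(-14248/8575) = -14248/25725 ≈ -0.55386)
g + X(27 - 1*(-70)) = -14248/25725 + 14/3 = 105802/25725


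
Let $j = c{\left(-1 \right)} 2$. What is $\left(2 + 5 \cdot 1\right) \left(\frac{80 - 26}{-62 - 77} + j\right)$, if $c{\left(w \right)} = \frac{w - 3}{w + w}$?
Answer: $\frac{3514}{139} \approx 25.281$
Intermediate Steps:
$c{\left(w \right)} = \frac{-3 + w}{2 w}$
$j = 4$ ($j = \frac{-3 - 1}{2 \left(-1\right)} 2 = \frac{1}{2} \left(-1\right) \left(-4\right) 2 = 2 \cdot 2 = 4$)
$\left(2 + 5 \cdot 1\right) \left(\frac{80 - 26}{-62 - 77} + j\right) = \left(2 + 5 \cdot 1\right) \left(\frac{80 - 26}{-62 - 77} + 4\right) = \left(2 + 5\right) \left(\frac{54}{-139} + 4\right) = 7 \left(54 \left(- \frac{1}{139}\right) + 4\right) = 7 \left(- \frac{54}{139} + 4\right) = 7 \cdot \frac{502}{139} = \frac{3514}{139}$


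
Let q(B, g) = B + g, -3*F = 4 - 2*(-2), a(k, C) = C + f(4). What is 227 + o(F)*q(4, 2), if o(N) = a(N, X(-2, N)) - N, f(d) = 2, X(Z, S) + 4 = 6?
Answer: 267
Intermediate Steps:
X(Z, S) = 2 (X(Z, S) = -4 + 6 = 2)
a(k, C) = 2 + C (a(k, C) = C + 2 = 2 + C)
F = -8/3 (F = -(4 - 2*(-2))/3 = -(4 + 4)/3 = -1/3*8 = -8/3 ≈ -2.6667)
o(N) = 4 - N (o(N) = (2 + 2) - N = 4 - N)
227 + o(F)*q(4, 2) = 227 + (4 - 1*(-8/3))*(4 + 2) = 227 + (4 + 8/3)*6 = 227 + (20/3)*6 = 227 + 40 = 267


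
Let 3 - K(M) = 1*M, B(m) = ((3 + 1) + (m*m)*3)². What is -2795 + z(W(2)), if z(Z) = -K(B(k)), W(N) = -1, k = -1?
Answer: -2749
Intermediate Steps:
B(m) = (4 + 3*m²)² (B(m) = (4 + m²*3)² = (4 + 3*m²)²)
K(M) = 3 - M
z(Z) = 46 (z(Z) = -(3 - (4 + 3*(-1)²)²) = -(3 - (4 + 3*1)²) = -(3 - (4 + 3)²) = -(3 - 1*7²) = -(3 - 1*49) = -(3 - 49) = -1*(-46) = 46)
-2795 + z(W(2)) = -2795 + 46 = -2749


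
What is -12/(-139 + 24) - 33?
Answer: -3783/115 ≈ -32.896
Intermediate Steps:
-12/(-139 + 24) - 33 = -12/(-115) - 33 = -12*(-1/115) - 33 = 12/115 - 33 = -3783/115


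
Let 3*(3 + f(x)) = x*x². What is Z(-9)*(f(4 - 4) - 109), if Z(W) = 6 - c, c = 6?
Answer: 0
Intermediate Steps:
Z(W) = 0 (Z(W) = 6 - 1*6 = 6 - 6 = 0)
f(x) = -3 + x³/3 (f(x) = -3 + (x*x²)/3 = -3 + x³/3)
Z(-9)*(f(4 - 4) - 109) = 0*((-3 + (4 - 4)³/3) - 109) = 0*((-3 + (⅓)*0³) - 109) = 0*((-3 + (⅓)*0) - 109) = 0*((-3 + 0) - 109) = 0*(-3 - 109) = 0*(-112) = 0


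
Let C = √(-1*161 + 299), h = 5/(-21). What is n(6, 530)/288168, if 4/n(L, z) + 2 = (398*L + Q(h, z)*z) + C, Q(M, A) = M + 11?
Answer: 594601/346536334000966 - 147*√138/693072668001932 ≈ 1.7133e-9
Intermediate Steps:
h = -5/21 (h = 5*(-1/21) = -5/21 ≈ -0.23810)
Q(M, A) = 11 + M
C = √138 (C = √(-161 + 299) = √138 ≈ 11.747)
n(L, z) = 4/(-2 + √138 + 398*L + 226*z/21) (n(L, z) = 4/(-2 + ((398*L + (11 - 5/21)*z) + √138)) = 4/(-2 + ((398*L + 226*z/21) + √138)) = 4/(-2 + (√138 + 398*L + 226*z/21)) = 4/(-2 + √138 + 398*L + 226*z/21))
n(6, 530)/288168 = (84/(-42 + 21*√138 + 226*530 + 8358*6))/288168 = (84/(-42 + 21*√138 + 119780 + 50148))*(1/288168) = (84/(169886 + 21*√138))*(1/288168) = 7/(24014*(169886 + 21*√138))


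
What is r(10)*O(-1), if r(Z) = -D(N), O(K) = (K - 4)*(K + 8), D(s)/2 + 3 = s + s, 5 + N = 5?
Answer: -210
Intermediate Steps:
N = 0 (N = -5 + 5 = 0)
D(s) = -6 + 4*s (D(s) = -6 + 2*(s + s) = -6 + 2*(2*s) = -6 + 4*s)
O(K) = (-4 + K)*(8 + K)
r(Z) = 6 (r(Z) = -(-6 + 4*0) = -(-6 + 0) = -1*(-6) = 6)
r(10)*O(-1) = 6*(-32 + (-1)² + 4*(-1)) = 6*(-32 + 1 - 4) = 6*(-35) = -210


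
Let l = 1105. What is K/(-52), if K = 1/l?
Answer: -1/57460 ≈ -1.7403e-5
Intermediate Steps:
K = 1/1105 ≈ 0.00090498
K/(-52) = (1/1105)/(-52) = (1/1105)*(-1/52) = -1/57460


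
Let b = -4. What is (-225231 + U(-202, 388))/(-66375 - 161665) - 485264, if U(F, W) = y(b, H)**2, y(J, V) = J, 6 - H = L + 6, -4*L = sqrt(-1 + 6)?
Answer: -22131875469/45608 ≈ -4.8526e+5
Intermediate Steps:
L = -sqrt(5)/4 (L = -sqrt(-1 + 6)/4 = -sqrt(5)/4 ≈ -0.55902)
H = sqrt(5)/4 (H = 6 - (-sqrt(5)/4 + 6) = 6 - (6 - sqrt(5)/4) = 6 + (-6 + sqrt(5)/4) = sqrt(5)/4 ≈ 0.55902)
U(F, W) = 16 (U(F, W) = (-4)**2 = 16)
(-225231 + U(-202, 388))/(-66375 - 161665) - 485264 = (-225231 + 16)/(-66375 - 161665) - 485264 = -225215/(-228040) - 485264 = -225215*(-1/228040) - 485264 = 45043/45608 - 485264 = -22131875469/45608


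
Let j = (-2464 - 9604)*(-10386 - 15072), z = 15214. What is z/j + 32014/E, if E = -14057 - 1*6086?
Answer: -4917631666207/3094238180796 ≈ -1.5893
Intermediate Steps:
j = 307227144 (j = -12068*(-25458) = 307227144)
E = -20143 (E = -14057 - 6086 = -20143)
z/j + 32014/E = 15214/307227144 + 32014/(-20143) = 15214*(1/307227144) + 32014*(-1/20143) = 7607/153613572 - 32014/20143 = -4917631666207/3094238180796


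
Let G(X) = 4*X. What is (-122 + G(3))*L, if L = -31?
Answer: 3410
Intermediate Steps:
(-122 + G(3))*L = (-122 + 4*3)*(-31) = (-122 + 12)*(-31) = -110*(-31) = 3410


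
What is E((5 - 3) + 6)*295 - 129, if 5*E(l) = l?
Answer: 343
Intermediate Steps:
E(l) = l/5
E((5 - 3) + 6)*295 - 129 = (((5 - 3) + 6)/5)*295 - 129 = ((2 + 6)/5)*295 - 129 = ((1/5)*8)*295 - 129 = (8/5)*295 - 129 = 472 - 129 = 343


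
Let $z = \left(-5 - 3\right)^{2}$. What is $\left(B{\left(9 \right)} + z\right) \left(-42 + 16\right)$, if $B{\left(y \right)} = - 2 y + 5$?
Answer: $-1326$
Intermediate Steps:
$B{\left(y \right)} = 5 - 2 y$
$z = 64$ ($z = \left(-8\right)^{2} = 64$)
$\left(B{\left(9 \right)} + z\right) \left(-42 + 16\right) = \left(\left(5 - 18\right) + 64\right) \left(-42 + 16\right) = \left(\left(5 - 18\right) + 64\right) \left(-26\right) = \left(-13 + 64\right) \left(-26\right) = 51 \left(-26\right) = -1326$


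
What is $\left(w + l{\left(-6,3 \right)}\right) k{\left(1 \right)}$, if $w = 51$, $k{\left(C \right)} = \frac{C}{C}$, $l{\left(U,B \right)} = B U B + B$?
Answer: $0$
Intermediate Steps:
$l{\left(U,B \right)} = B + U B^{2}$ ($l{\left(U,B \right)} = U B^{2} + B = B + U B^{2}$)
$k{\left(C \right)} = 1$
$\left(w + l{\left(-6,3 \right)}\right) k{\left(1 \right)} = \left(51 + 3 \left(1 + 3 \left(-6\right)\right)\right) 1 = \left(51 + 3 \left(1 - 18\right)\right) 1 = \left(51 + 3 \left(-17\right)\right) 1 = \left(51 - 51\right) 1 = 0 \cdot 1 = 0$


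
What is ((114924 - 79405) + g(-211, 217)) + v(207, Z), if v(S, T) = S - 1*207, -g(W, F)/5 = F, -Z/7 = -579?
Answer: 34434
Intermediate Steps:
Z = 4053 (Z = -7*(-579) = 4053)
g(W, F) = -5*F
v(S, T) = -207 + S (v(S, T) = S - 207 = -207 + S)
((114924 - 79405) + g(-211, 217)) + v(207, Z) = ((114924 - 79405) - 5*217) + (-207 + 207) = (35519 - 1085) + 0 = 34434 + 0 = 34434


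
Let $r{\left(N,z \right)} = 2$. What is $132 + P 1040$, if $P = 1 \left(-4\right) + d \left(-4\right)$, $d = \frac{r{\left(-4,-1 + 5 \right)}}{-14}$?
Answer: $- \frac{24036}{7} \approx -3433.7$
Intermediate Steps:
$d = - \frac{1}{7}$ ($d = \frac{2}{-14} = 2 \left(- \frac{1}{14}\right) = - \frac{1}{7} \approx -0.14286$)
$P = - \frac{24}{7}$ ($P = 1 \left(-4\right) - - \frac{4}{7} = -4 + \frac{4}{7} = - \frac{24}{7} \approx -3.4286$)
$132 + P 1040 = 132 - \frac{24960}{7} = - \frac{24036}{7}$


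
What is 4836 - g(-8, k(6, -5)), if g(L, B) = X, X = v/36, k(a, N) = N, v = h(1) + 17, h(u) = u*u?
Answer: 9671/2 ≈ 4835.5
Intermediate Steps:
h(u) = u**2
v = 18 (v = 1**2 + 17 = 1 + 17 = 18)
X = 1/2 (X = 18/36 = 18*(1/36) = 1/2 ≈ 0.50000)
g(L, B) = 1/2
4836 - g(-8, k(6, -5)) = 4836 - 1*1/2 = 4836 - 1/2 = 9671/2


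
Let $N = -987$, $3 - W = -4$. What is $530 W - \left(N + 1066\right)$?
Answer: $3631$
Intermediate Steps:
$W = 7$ ($W = 3 - -4 = 3 + 4 = 7$)
$530 W - \left(N + 1066\right) = 530 \cdot 7 - \left(-987 + 1066\right) = 3710 - 79 = 3631$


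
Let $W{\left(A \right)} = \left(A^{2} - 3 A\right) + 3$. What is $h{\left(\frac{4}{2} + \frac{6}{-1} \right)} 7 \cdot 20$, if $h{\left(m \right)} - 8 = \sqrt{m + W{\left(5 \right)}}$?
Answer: $1540$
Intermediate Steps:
$W{\left(A \right)} = 3 + A^{2} - 3 A$
$h{\left(m \right)} = 8 + \sqrt{13 + m}$ ($h{\left(m \right)} = 8 + \sqrt{m + \left(3 + 5^{2} - 15\right)} = 8 + \sqrt{m + \left(3 + 25 - 15\right)} = 8 + \sqrt{m + 13} = 8 + \sqrt{13 + m}$)
$h{\left(\frac{4}{2} + \frac{6}{-1} \right)} 7 \cdot 20 = \left(8 + \sqrt{13 + \left(\frac{4}{2} + \frac{6}{-1}\right)}\right) 7 \cdot 20 = \left(8 + \sqrt{13 + \left(4 \cdot \frac{1}{2} + 6 \left(-1\right)\right)}\right) 7 \cdot 20 = \left(8 + \sqrt{13 + \left(2 - 6\right)}\right) 7 \cdot 20 = \left(8 + \sqrt{13 - 4}\right) 7 \cdot 20 = \left(8 + \sqrt{9}\right) 7 \cdot 20 = \left(8 + 3\right) 7 \cdot 20 = 11 \cdot 7 \cdot 20 = 77 \cdot 20 = 1540$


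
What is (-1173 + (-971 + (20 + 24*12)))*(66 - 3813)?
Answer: 6879492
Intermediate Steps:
(-1173 + (-971 + (20 + 24*12)))*(66 - 3813) = (-1173 + (-971 + (20 + 288)))*(-3747) = (-1173 + (-971 + 308))*(-3747) = (-1173 - 663)*(-3747) = -1836*(-3747) = 6879492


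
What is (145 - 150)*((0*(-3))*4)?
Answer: 0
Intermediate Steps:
(145 - 150)*((0*(-3))*4) = -0*4 = -5*0 = 0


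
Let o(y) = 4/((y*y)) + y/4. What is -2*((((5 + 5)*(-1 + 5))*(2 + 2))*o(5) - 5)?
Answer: -2206/5 ≈ -441.20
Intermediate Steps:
o(y) = 4/y**2 + y/4 (o(y) = 4/(y**2) + y*(1/4) = 4/y**2 + y/4)
-2*((((5 + 5)*(-1 + 5))*(2 + 2))*o(5) - 5) = -2*((((5 + 5)*(-1 + 5))*(2 + 2))*(4/5**2 + (1/4)*5) - 5) = -2*(((10*4)*4)*(4*(1/25) + 5/4) - 5) = -2*((40*4)*(4/25 + 5/4) - 5) = -2*(160*(141/100) - 5) = -2*(1128/5 - 5) = -2*1103/5 = -2206/5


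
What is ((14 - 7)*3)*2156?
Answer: 45276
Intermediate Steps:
((14 - 7)*3)*2156 = (7*3)*2156 = 21*2156 = 45276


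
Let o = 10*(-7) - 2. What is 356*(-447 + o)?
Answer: -184764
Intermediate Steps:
o = -72 (o = -70 - 2 = -72)
356*(-447 + o) = 356*(-447 - 72) = 356*(-519) = -184764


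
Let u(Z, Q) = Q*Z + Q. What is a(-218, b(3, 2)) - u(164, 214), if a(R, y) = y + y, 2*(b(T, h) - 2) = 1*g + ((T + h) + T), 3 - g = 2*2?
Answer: -35299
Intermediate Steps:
g = -1 (g = 3 - 2*2 = 3 - 1*4 = 3 - 4 = -1)
u(Z, Q) = Q + Q*Z
b(T, h) = 3/2 + T + h/2 (b(T, h) = 2 + (1*(-1) + ((T + h) + T))/2 = 2 + (-1 + (h + 2*T))/2 = 2 + (-1 + h + 2*T)/2 = 2 + (-½ + T + h/2) = 3/2 + T + h/2)
a(R, y) = 2*y
a(-218, b(3, 2)) - u(164, 214) = 2*(3/2 + 3 + (½)*2) - 214*(1 + 164) = 2*(3/2 + 3 + 1) - 214*165 = 2*(11/2) - 1*35310 = 11 - 35310 = -35299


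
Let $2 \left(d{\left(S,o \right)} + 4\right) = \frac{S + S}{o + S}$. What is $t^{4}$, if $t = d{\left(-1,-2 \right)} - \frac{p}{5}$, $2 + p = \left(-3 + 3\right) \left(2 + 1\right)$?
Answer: $\frac{5764801}{50625} \approx 113.87$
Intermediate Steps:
$d{\left(S,o \right)} = -4 + \frac{S}{S + o}$ ($d{\left(S,o \right)} = -4 + \frac{\left(S + S\right) \frac{1}{o + S}}{2} = -4 + \frac{2 S \frac{1}{S + o}}{2} = -4 + \frac{S}{S + o}$)
$p = -2$ ($p = -2 + \left(-3 + 3\right) \left(2 + 1\right) = -2 + 0 \cdot 3 = -2 + 0 = -2$)
$t = - \frac{49}{15}$ ($t = \frac{\left(-4\right) \left(-2\right) - -3}{-1 - 2} - - \frac{2}{5} = \frac{8 + 3}{-3} - \left(-2\right) \frac{1}{5} = \left(- \frac{1}{3}\right) 11 - - \frac{2}{5} = - \frac{11}{3} + \frac{2}{5} = - \frac{49}{15} \approx -3.2667$)
$t^{4} = \left(- \frac{49}{15}\right)^{4} = \frac{5764801}{50625}$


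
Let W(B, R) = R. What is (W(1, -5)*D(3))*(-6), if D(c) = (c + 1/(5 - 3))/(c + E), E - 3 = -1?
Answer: 21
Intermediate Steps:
E = 2 (E = 3 - 1 = 2)
D(c) = (½ + c)/(2 + c) (D(c) = (c + 1/(5 - 3))/(c + 2) = (c + 1/2)/(2 + c) = (c + ½)/(2 + c) = (½ + c)/(2 + c))
(W(1, -5)*D(3))*(-6) = -5*(½ + 3)/(2 + 3)*(-6) = -5*7/(5*2)*(-6) = -7/2*(-6) = 21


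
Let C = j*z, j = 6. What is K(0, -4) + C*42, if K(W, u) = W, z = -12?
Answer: -3024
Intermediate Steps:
C = -72 (C = 6*(-12) = -72)
K(0, -4) + C*42 = 0 - 72*42 = 0 - 3024 = -3024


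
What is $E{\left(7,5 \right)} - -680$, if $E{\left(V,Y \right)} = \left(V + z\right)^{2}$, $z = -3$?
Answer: $696$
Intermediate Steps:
$E{\left(V,Y \right)} = \left(-3 + V\right)^{2}$ ($E{\left(V,Y \right)} = \left(V - 3\right)^{2} = \left(-3 + V\right)^{2}$)
$E{\left(7,5 \right)} - -680 = \left(-3 + 7\right)^{2} - -680 = 4^{2} + 680 = 16 + 680 = 696$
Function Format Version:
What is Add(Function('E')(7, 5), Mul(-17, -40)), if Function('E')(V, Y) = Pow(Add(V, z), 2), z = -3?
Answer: 696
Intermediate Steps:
Function('E')(V, Y) = Pow(Add(-3, V), 2) (Function('E')(V, Y) = Pow(Add(V, -3), 2) = Pow(Add(-3, V), 2))
Add(Function('E')(7, 5), Mul(-17, -40)) = Add(Pow(Add(-3, 7), 2), Mul(-17, -40)) = Add(Pow(4, 2), 680) = Add(16, 680) = 696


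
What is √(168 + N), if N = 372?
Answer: 6*√15 ≈ 23.238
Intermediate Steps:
√(168 + N) = √(168 + 372) = √540 = 6*√15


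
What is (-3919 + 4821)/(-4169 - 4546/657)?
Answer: -592614/2743579 ≈ -0.21600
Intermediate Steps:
(-3919 + 4821)/(-4169 - 4546/657) = 902/(-4169 - 4546*1/657) = 902/(-4169 - 4546/657) = 902/(-2743579/657) = 902*(-657/2743579) = -592614/2743579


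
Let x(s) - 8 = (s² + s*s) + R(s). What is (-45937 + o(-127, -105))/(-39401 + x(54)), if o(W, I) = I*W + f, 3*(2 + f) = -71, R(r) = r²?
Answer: 97883/91935 ≈ 1.0647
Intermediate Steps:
f = -77/3 (f = -2 + (⅓)*(-71) = -2 - 71/3 = -77/3 ≈ -25.667)
o(W, I) = -77/3 + I*W (o(W, I) = I*W - 77/3 = -77/3 + I*W)
x(s) = 8 + 3*s² (x(s) = 8 + ((s² + s*s) + s²) = 8 + ((s² + s²) + s²) = 8 + (2*s² + s²) = 8 + 3*s²)
(-45937 + o(-127, -105))/(-39401 + x(54)) = (-45937 + (-77/3 - 105*(-127)))/(-39401 + (8 + 3*54²)) = (-45937 + (-77/3 + 13335))/(-39401 + (8 + 3*2916)) = (-45937 + 39928/3)/(-39401 + (8 + 8748)) = -97883/(3*(-39401 + 8756)) = -97883/3/(-30645) = -97883/3*(-1/30645) = 97883/91935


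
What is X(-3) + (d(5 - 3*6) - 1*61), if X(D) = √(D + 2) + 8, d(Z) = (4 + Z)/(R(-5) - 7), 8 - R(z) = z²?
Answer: -421/8 + I ≈ -52.625 + 1.0*I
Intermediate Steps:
R(z) = 8 - z²
d(Z) = -⅙ - Z/24 (d(Z) = (4 + Z)/((8 - 1*(-5)²) - 7) = (4 + Z)/((8 - 1*25) - 7) = (4 + Z)/((8 - 25) - 7) = (4 + Z)/(-17 - 7) = (4 + Z)/(-24) = (4 + Z)*(-1/24) = -⅙ - Z/24)
X(D) = 8 + √(2 + D) (X(D) = √(2 + D) + 8 = 8 + √(2 + D))
X(-3) + (d(5 - 3*6) - 1*61) = (8 + √(2 - 3)) + ((-⅙ - (5 - 3*6)/24) - 1*61) = (8 + √(-1)) + ((-⅙ - (5 - 18)/24) - 61) = (8 + I) + ((-⅙ - 1/24*(-13)) - 61) = (8 + I) + ((-⅙ + 13/24) - 61) = (8 + I) + (3/8 - 61) = (8 + I) - 485/8 = -421/8 + I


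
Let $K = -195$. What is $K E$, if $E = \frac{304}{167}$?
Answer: $- \frac{59280}{167} \approx -354.97$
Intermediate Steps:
$E = \frac{304}{167}$ ($E = 304 \cdot \frac{1}{167} = \frac{304}{167} \approx 1.8204$)
$K E = \left(-195\right) \frac{304}{167} = - \frac{59280}{167}$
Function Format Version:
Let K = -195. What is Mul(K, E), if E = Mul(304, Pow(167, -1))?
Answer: Rational(-59280, 167) ≈ -354.97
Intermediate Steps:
E = Rational(304, 167) (E = Mul(304, Rational(1, 167)) = Rational(304, 167) ≈ 1.8204)
Mul(K, E) = Mul(-195, Rational(304, 167)) = Rational(-59280, 167)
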